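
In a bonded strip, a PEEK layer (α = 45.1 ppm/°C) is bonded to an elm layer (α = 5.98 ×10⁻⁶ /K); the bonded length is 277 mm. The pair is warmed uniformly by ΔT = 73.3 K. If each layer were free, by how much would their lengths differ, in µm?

794 µm

Δα = |45.1 − 5.98|×10⁻⁶/K = 39.1×10⁻⁶/K.
ΔL_mismatch = Δα·L·ΔT = 39.1×10⁻⁶ × 277.0 mm × 73.3 K = 794 µm.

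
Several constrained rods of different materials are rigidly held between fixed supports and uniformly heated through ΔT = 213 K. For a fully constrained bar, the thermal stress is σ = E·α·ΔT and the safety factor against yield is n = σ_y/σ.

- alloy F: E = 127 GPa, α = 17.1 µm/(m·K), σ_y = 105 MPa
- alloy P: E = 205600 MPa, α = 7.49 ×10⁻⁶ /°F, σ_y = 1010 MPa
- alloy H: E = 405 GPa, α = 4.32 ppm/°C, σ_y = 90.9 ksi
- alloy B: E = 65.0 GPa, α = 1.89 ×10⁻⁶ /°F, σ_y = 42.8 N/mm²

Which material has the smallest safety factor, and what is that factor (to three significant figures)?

Per material, after unit conversion:
  alloy F: E = 127.0, α = 17.1, σ_y = 105.0 → σ = 463 MPa, n = 0.227
  alloy P: E = 205.6, α = 13.5, σ_y = 1010 → σ = 590 MPa, n = 1.71
  alloy H: E = 405.0, α = 4.32, σ_y = 626.7 → σ = 373 MPa, n = 1.68
  alloy B: E = 65.00, α = 3.40, σ_y = 42.80 → σ = 47.1 MPa, n = 0.909
The minimum is alloy F at n = 0.227.

alloy F, n = 0.227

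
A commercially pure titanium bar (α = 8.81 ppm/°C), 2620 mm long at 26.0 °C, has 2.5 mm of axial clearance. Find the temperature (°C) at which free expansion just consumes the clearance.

α·L₀·ΔT = 2.5 mm ⇒ ΔT = 2.5 / (8.81×10⁻⁶ × 2620.0) = 108.3 K.
T = 26.0 + 108.3 = 134.3 °C.

134 °C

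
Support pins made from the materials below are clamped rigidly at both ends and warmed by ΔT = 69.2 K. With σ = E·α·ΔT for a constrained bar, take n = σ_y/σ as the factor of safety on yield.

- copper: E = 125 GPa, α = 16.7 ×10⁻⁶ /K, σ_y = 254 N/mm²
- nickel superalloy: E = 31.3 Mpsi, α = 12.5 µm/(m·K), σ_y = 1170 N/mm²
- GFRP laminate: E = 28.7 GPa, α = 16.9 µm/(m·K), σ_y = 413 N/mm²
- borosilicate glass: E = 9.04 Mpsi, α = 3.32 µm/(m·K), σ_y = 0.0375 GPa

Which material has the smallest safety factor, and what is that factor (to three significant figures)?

copper, n = 1.76

Converting E to GPa, α to ×10⁻⁶/K, σ_y to MPa, then σ and n for each:
  copper: E = 125.0, α = 16.7, σ_y = 254.0 → σ = 144 MPa, n = 1.76
  nickel superalloy: E = 215.8, α = 12.5, σ_y = 1170 → σ = 187 MPa, n = 6.27
  GFRP laminate: E = 28.70, α = 16.9, σ_y = 413.0 → σ = 33.6 MPa, n = 12.3
  borosilicate glass: E = 62.33, α = 3.32, σ_y = 37.50 → σ = 14.3 MPa, n = 2.62
Copper has the lowest safety factor, n = 1.76.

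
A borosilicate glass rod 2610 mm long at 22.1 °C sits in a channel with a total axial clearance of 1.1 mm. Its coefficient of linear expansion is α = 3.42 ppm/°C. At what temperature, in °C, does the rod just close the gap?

α·L₀·ΔT = 1.1 mm ⇒ ΔT = 1.1 / (3.42×10⁻⁶ × 2610.0) = 123.2 K.
T = 22.1 + 123.2 = 145.3 °C.

145 °C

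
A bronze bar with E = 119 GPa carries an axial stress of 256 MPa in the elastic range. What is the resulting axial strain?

2.15×10⁻³

ε = σ/E = 256 / 119000 = 2.15×10⁻³.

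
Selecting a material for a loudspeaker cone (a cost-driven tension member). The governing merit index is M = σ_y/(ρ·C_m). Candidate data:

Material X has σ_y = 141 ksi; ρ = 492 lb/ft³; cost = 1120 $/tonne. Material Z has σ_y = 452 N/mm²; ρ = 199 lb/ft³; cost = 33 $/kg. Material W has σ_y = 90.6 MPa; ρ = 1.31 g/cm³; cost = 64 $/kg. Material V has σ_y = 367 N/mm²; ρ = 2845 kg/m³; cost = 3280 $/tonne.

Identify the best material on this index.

material X

In SI units:
  material X: σ_y = 972.2 MPa, ρ = 7881 kg/m³, cost = 1.120 $/kg
  material Z: σ_y = 452.0 MPa, ρ = 3188 kg/m³, cost = 33.00 $/kg
  material W: σ_y = 90.60 MPa, ρ = 1310 kg/m³, cost = 64.00 $/kg
  material V: σ_y = 367.0 MPa, ρ = 2845 kg/m³, cost = 3.280 $/kg
  material X: M = 110 kN·m per $
  material V: M = 39.3 kN·m per $
  material Z: M = 4.30 kN·m per $
  material W: M = 1.08 kN·m per $
Material X ranks first.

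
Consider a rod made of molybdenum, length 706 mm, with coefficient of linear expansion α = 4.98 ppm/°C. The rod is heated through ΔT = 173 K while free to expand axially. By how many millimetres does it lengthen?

0.608 mm

ΔL = α·L₀·ΔT = 4.98×10⁻⁶ × 706 mm × 173.0 K = 0.608 mm.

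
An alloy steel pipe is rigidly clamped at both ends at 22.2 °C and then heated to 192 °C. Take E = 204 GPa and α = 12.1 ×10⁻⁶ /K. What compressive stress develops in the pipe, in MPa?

419 MPa

ΔT = 169.8 K. Constrained thermal stress σ = E·α·ΔT = 204.0×10³ MPa × 12.1×10⁻⁶ × 169.8 = 419 MPa (compressive).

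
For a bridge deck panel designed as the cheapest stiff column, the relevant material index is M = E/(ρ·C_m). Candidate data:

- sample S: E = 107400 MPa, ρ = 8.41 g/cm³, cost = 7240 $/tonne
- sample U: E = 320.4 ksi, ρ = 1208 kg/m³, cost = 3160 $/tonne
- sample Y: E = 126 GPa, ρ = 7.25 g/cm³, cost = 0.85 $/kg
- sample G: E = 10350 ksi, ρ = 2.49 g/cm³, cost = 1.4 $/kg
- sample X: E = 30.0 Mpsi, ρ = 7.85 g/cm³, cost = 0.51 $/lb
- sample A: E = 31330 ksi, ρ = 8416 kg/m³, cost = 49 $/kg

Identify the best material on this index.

Putting every candidate on a common basis:
  sample S: E = 107.4 GPa, ρ = 8410 kg/m³, cost = 7.240 $/kg
  sample U: E = 2.209 GPa, ρ = 1208 kg/m³, cost = 3.160 $/kg
  sample Y: E = 126.0 GPa, ρ = 7250 kg/m³, cost = 0.8500 $/kg
  sample G: E = 71.36 GPa, ρ = 2490 kg/m³, cost = 1.400 $/kg
  sample X: E = 206.8 GPa, ρ = 7850 kg/m³, cost = 1.124 $/kg
  sample A: E = 216.0 GPa, ρ = 8416 kg/m³, cost = 49.00 $/kg
  sample X: M = 23.4 MN·m per $
  sample G: M = 20.5 MN·m per $
  sample Y: M = 20.4 MN·m per $
  sample S: M = 1.76 MN·m per $
  sample U: M = 0.579 MN·m per $
  sample A: M = 0.524 MN·m per $
Sample X has the largest M.

sample X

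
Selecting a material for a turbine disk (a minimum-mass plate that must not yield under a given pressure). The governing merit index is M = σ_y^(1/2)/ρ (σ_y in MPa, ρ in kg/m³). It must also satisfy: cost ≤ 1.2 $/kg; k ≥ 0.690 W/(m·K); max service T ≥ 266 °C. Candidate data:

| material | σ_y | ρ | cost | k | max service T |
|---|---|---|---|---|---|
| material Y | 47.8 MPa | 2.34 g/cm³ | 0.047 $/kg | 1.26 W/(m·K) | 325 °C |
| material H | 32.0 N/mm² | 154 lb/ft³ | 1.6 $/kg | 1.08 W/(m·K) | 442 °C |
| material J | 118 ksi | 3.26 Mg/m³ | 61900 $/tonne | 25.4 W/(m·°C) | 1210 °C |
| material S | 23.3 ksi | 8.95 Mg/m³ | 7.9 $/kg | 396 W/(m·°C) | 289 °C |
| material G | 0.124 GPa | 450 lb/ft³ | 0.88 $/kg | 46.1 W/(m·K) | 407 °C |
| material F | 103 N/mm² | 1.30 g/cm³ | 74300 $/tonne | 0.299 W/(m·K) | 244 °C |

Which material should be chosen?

Screen on constraints: cost ≤ 1.2 $/kg; k ≥ 0.690 W/(m·K); max service T ≥ 266 °C. Survivors: material Y, material G.
Normalizing units and computing the index:
  material Y: σ_y = 47.80 MPa, ρ = 2340 kg/m³
  material G: σ_y = 124.0 MPa, ρ = 7208 kg/m³
  material Y: M = 2.95×10⁻³
  material G: M = 1.54×10⁻³
Material Y ranks first.

material Y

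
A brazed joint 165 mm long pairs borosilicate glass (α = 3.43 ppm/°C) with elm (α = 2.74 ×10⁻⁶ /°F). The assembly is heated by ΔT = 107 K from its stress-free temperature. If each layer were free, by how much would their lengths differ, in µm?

elm: α = 2.74×10⁻⁶/°F × 9/5 = 4.93×10⁻⁶/K.
Δα = |3.43 − 4.93|×10⁻⁶/K = 1.50×10⁻⁶/K.
ΔL_mismatch = Δα·L·ΔT = 1.50×10⁻⁶ × 165.0 mm × 107.0 K = 26.5 µm.

26.5 µm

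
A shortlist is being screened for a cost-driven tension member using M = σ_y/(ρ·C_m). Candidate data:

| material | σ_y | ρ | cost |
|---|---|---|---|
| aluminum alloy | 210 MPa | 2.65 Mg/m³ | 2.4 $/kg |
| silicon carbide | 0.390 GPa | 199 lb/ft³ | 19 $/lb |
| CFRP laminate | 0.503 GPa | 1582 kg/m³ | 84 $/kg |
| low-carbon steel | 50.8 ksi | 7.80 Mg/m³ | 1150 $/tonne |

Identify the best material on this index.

low-carbon steel

Normalizing units and computing the index:
  aluminum alloy: σ_y = 210.0 MPa, ρ = 2650 kg/m³, cost = 2.400 $/kg
  silicon carbide: σ_y = 390.0 MPa, ρ = 3188 kg/m³, cost = 41.89 $/kg
  CFRP laminate: σ_y = 503.0 MPa, ρ = 1582 kg/m³, cost = 84.00 $/kg
  low-carbon steel: σ_y = 350.3 MPa, ρ = 7800 kg/m³, cost = 1.150 $/kg
  low-carbon steel: M = 39.0 kN·m per $
  aluminum alloy: M = 33.0 kN·m per $
  CFRP laminate: M = 3.79 kN·m per $
  silicon carbide: M = 2.92 kN·m per $
Low-carbon steel has the largest M.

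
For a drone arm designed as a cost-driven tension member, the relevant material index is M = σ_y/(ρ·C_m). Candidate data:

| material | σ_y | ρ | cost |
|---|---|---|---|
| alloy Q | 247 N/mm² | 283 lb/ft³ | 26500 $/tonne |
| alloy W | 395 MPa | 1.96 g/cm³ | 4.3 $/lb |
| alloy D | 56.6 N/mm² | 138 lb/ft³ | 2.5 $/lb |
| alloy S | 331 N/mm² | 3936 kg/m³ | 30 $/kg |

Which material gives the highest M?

Normalizing units and computing the index:
  alloy Q: σ_y = 247.0 MPa, ρ = 4533 kg/m³, cost = 26.50 $/kg
  alloy W: σ_y = 395.0 MPa, ρ = 1960 kg/m³, cost = 9.480 $/kg
  alloy D: σ_y = 56.60 MPa, ρ = 2211 kg/m³, cost = 5.511 $/kg
  alloy S: σ_y = 331.0 MPa, ρ = 3936 kg/m³, cost = 30.00 $/kg
  alloy W: M = 21.3 kN·m per $
  alloy D: M = 4.65 kN·m per $
  alloy S: M = 2.80 kN·m per $
  alloy Q: M = 2.06 kN·m per $
Highest index: alloy W.

alloy W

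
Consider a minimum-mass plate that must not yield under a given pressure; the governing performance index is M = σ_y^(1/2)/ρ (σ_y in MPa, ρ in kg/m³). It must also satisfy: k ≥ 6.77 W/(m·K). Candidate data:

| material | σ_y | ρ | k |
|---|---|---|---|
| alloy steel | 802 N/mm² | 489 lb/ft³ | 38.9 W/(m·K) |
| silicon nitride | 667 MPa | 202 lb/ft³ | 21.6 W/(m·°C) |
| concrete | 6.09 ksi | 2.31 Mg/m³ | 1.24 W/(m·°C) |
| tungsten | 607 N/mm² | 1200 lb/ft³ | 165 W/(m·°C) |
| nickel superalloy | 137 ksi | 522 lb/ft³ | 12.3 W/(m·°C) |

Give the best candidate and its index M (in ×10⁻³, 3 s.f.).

Screen on constraints: k ≥ 6.77 W/(m·K). Survivors: alloy steel, silicon nitride, tungsten, nickel superalloy.
After converting to SI:
  alloy steel: σ_y = 802.0 MPa, ρ = 7833 kg/m³
  silicon nitride: σ_y = 667.0 MPa, ρ = 3236 kg/m³
  tungsten: σ_y = 607.0 MPa, ρ = 19220 kg/m³
  nickel superalloy: σ_y = 944.6 MPa, ρ = 8362 kg/m³
  silicon nitride: M = 7.98×10⁻³
  nickel superalloy: M = 3.68×10⁻³
  alloy steel: M = 3.62×10⁻³
  tungsten: M = 1.28×10⁻³
Silicon nitride has the largest M.

silicon nitride, M = 7.98×10⁻³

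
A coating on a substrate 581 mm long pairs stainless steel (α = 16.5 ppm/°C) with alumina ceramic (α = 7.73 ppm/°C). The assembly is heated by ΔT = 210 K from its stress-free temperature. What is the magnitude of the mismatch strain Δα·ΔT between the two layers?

1.84×10⁻³

Δα = |16.5 − 7.73|×10⁻⁶/K = 8.77×10⁻⁶/K.
Mismatch strain = Δα·ΔT = 8.77×10⁻⁶ × 210.0 = 1.84×10⁻³.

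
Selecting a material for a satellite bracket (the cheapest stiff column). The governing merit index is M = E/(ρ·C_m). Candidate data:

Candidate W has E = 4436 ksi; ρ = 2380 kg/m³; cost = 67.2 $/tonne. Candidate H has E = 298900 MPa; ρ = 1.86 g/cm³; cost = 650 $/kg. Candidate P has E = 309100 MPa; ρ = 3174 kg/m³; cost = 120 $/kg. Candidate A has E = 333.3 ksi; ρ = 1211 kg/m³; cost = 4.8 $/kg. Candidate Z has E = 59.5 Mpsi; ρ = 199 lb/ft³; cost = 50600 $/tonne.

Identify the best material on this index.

Convert each candidate to consistent units, then evaluate M:
  candidate W: E = 30.59 GPa, ρ = 2380 kg/m³, cost = 0.06720 $/kg
  candidate H: E = 298.9 GPa, ρ = 1860 kg/m³, cost = 650.0 $/kg
  candidate P: E = 309.1 GPa, ρ = 3174 kg/m³, cost = 120.0 $/kg
  candidate A: E = 2.298 GPa, ρ = 1211 kg/m³, cost = 4.800 $/kg
  candidate Z: E = 410.2 GPa, ρ = 3188 kg/m³, cost = 50.60 $/kg
  candidate W: M = 191 MN·m per $
  candidate Z: M = 2.54 MN·m per $
  candidate P: M = 0.812 MN·m per $
  candidate A: M = 0.395 MN·m per $
  candidate H: M = 0.247 MN·m per $
Highest index: candidate W.

candidate W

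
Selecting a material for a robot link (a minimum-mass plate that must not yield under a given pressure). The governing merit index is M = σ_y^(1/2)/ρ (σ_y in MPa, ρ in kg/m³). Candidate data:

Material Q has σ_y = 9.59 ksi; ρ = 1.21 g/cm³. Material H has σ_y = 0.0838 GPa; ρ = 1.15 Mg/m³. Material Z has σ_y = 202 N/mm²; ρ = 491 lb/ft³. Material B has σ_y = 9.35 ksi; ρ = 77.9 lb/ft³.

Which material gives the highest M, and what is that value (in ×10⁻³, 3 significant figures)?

Convert each candidate to consistent units, then evaluate M:
  material Q: σ_y = 66.12 MPa, ρ = 1210 kg/m³
  material H: σ_y = 83.80 MPa, ρ = 1150 kg/m³
  material Z: σ_y = 202.0 MPa, ρ = 7865 kg/m³
  material B: σ_y = 64.47 MPa, ρ = 1248 kg/m³
  material H: M = 7.96×10⁻³
  material Q: M = 6.72×10⁻³
  material B: M = 6.43×10⁻³
  material Z: M = 1.81×10⁻³
The maximum is for material H.

material H, M = 7.96×10⁻³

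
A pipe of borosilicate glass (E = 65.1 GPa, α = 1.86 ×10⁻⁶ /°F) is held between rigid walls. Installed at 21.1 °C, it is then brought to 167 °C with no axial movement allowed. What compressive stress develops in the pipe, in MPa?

α = 1.86×10⁻⁶/°F × 9/5 = 3.35×10⁻⁶/K.
ΔT = 145.9 K. Constrained thermal stress σ = E·α·ΔT = 65.10×10³ MPa × 3.35×10⁻⁶ × 145.9 = 31.8 MPa (compressive).

31.8 MPa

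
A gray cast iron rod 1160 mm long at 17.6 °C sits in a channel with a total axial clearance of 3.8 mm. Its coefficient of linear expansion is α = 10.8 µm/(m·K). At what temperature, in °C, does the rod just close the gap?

321 °C

α·L₀·ΔT = 3.8 mm ⇒ ΔT = 3.8 / (10.8×10⁻⁶ × 1160.0) = 303.3 K.
T = 17.6 + 303.3 = 320.9 °C.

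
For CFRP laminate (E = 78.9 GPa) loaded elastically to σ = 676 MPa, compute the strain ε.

8.57×10⁻³

ε = σ/E = 676 / 78900 = 8.57×10⁻³.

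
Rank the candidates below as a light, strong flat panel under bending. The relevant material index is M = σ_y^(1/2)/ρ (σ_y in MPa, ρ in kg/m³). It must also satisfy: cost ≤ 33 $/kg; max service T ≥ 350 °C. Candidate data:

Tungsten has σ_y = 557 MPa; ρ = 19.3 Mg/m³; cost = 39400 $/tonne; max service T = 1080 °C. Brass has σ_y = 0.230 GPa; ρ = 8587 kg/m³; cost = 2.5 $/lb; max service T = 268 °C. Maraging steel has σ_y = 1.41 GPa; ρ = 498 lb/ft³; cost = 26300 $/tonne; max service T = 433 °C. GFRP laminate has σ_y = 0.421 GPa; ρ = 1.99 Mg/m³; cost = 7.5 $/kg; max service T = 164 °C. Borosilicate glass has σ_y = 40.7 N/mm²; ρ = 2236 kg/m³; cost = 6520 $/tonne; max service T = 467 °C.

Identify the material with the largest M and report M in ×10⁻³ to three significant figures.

maraging steel, M = 4.71×10⁻³

Screen on constraints: cost ≤ 33 $/kg; max service T ≥ 350 °C. Survivors: maraging steel, borosilicate glass.
Convert each candidate to consistent units, then evaluate M:
  maraging steel: σ_y = 1410 MPa, ρ = 7977 kg/m³
  borosilicate glass: σ_y = 40.70 MPa, ρ = 2236 kg/m³
  maraging steel: M = 4.71×10⁻³
  borosilicate glass: M = 2.85×10⁻³
Maraging steel ranks first.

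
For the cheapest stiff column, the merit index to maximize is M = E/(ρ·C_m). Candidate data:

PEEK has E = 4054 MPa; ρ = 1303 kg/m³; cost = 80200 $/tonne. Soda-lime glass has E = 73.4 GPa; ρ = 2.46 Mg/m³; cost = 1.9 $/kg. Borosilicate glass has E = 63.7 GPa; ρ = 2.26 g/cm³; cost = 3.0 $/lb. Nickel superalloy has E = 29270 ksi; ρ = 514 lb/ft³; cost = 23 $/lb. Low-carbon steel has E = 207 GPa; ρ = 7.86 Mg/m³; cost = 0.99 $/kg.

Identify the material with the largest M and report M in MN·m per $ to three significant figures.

Normalizing units and computing the index:
  PEEK: E = 4.054 GPa, ρ = 1303 kg/m³, cost = 80.20 $/kg
  soda-lime glass: E = 73.40 GPa, ρ = 2460 kg/m³, cost = 1.900 $/kg
  borosilicate glass: E = 63.70 GPa, ρ = 2260 kg/m³, cost = 6.614 $/kg
  nickel superalloy: E = 201.8 GPa, ρ = 8233 kg/m³, cost = 50.71 $/kg
  low-carbon steel: E = 207.0 GPa, ρ = 7860 kg/m³, cost = 0.9900 $/kg
  low-carbon steel: M = 26.6 MN·m per $
  soda-lime glass: M = 15.7 MN·m per $
  borosilicate glass: M = 4.26 MN·m per $
  nickel superalloy: M = 0.483 MN·m per $
  PEEK: M = 0.0388 MN·m per $
Low-carbon steel ranks first.

low-carbon steel, M = 26.6 MN·m per $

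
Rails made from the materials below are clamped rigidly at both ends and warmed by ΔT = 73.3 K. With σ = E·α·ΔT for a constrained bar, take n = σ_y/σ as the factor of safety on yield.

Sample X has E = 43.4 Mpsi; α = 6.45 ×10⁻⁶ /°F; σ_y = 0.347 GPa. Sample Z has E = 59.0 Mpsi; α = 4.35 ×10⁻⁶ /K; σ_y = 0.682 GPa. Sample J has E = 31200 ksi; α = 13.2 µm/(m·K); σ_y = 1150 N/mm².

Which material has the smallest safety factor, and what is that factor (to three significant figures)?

sample X, n = 1.36

In consistent units (E in GPa, α in ×10⁻⁶/K, σ_y in MPa):
  sample X: E = 299.2, α = 11.6, σ_y = 347.0 → σ = 255 MPa, n = 1.36
  sample Z: E = 406.8, α = 4.35, σ_y = 682.0 → σ = 130 MPa, n = 5.26
  sample J: E = 215.1, α = 13.2, σ_y = 1150 → σ = 208 MPa, n = 5.53
Smallest n: sample X with n = 1.36.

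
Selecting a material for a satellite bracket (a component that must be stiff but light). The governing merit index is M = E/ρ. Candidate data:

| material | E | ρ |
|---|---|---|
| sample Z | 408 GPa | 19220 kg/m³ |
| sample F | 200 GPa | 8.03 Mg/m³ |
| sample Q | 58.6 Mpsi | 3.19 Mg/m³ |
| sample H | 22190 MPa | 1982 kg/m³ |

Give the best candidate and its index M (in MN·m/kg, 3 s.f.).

Putting every candidate on a common basis:
  sample Z: E = 408.0 GPa, ρ = 19220 kg/m³
  sample F: E = 200.0 GPa, ρ = 8030 kg/m³
  sample Q: E = 404.0 GPa, ρ = 3190 kg/m³
  sample H: E = 22.19 GPa, ρ = 1982 kg/m³
  sample Q: M = 127 MN·m/kg
  sample F: M = 24.9 MN·m/kg
  sample Z: M = 21.2 MN·m/kg
  sample H: M = 11.2 MN·m/kg
The maximum is for sample Q.

sample Q, M = 127 MN·m/kg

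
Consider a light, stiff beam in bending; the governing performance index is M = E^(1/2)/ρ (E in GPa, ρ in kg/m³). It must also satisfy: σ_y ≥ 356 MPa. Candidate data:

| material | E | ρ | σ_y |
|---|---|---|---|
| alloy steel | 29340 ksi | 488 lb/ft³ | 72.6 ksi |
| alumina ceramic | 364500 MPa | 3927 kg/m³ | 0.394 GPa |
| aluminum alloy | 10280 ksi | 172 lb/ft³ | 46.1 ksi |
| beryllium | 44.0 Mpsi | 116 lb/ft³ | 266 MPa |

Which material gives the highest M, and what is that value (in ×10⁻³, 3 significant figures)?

Screen on constraints: σ_y ≥ 356 MPa. Survivors: alloy steel, alumina ceramic.
After converting to SI:
  alloy steel: E = 202.3 GPa, ρ = 7817 kg/m³
  alumina ceramic: E = 364.5 GPa, ρ = 3927 kg/m³
  alumina ceramic: M = 4.86×10⁻³
  alloy steel: M = 1.82×10⁻³
Alumina ceramic has the largest M.

alumina ceramic, M = 4.86×10⁻³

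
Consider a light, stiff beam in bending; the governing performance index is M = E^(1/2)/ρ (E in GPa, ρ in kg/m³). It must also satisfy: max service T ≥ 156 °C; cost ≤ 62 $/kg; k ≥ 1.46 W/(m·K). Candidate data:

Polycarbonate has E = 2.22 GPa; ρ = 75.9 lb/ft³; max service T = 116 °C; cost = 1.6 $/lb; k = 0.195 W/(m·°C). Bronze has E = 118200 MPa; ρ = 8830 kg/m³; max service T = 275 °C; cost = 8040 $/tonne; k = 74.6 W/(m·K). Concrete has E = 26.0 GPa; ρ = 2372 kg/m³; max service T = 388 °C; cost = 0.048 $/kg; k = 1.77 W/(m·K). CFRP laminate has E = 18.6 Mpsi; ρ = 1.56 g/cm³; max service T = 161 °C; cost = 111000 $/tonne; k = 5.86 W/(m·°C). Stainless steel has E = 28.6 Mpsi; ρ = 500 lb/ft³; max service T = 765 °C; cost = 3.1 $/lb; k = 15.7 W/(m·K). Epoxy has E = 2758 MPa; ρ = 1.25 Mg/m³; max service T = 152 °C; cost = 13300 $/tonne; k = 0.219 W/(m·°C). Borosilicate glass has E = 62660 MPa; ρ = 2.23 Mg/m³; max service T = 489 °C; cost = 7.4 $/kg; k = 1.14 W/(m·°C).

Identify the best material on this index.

Screen on constraints: max service T ≥ 156 °C; cost ≤ 62 $/kg; k ≥ 1.46 W/(m·K). Survivors: bronze, concrete, stainless steel.
After converting to SI:
  bronze: E = 118.2 GPa, ρ = 8830 kg/m³
  concrete: E = 26.00 GPa, ρ = 2372 kg/m³
  stainless steel: E = 197.2 GPa, ρ = 8009 kg/m³
  concrete: M = 2.15×10⁻³
  stainless steel: M = 1.75×10⁻³
  bronze: M = 1.23×10⁻³
The maximum is for concrete.

concrete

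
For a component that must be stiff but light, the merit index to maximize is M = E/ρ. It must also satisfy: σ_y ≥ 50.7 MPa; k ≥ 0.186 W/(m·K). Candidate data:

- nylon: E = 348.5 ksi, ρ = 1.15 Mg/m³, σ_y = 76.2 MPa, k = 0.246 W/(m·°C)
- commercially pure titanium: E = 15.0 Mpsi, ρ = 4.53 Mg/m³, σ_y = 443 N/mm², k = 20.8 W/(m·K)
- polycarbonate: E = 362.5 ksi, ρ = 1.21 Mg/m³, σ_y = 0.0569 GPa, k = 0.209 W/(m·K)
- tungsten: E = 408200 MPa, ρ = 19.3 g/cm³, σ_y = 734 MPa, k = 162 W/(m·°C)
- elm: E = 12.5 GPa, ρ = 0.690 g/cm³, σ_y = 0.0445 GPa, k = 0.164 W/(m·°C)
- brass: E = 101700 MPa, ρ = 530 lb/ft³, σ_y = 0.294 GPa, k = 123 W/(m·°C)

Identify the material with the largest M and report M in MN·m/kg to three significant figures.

commercially pure titanium, M = 22.8 MN·m/kg

Screen on constraints: σ_y ≥ 50.7 MPa; k ≥ 0.186 W/(m·K). Survivors: nylon, commercially pure titanium, polycarbonate, tungsten, brass.
In SI units:
  nylon: E = 2.403 GPa, ρ = 1150 kg/m³
  commercially pure titanium: E = 103.4 GPa, ρ = 4530 kg/m³
  polycarbonate: E = 2.499 GPa, ρ = 1210 kg/m³
  tungsten: E = 408.2 GPa, ρ = 19300 kg/m³
  brass: E = 101.7 GPa, ρ = 8490 kg/m³
  commercially pure titanium: M = 22.8 MN·m/kg
  tungsten: M = 21.2 MN·m/kg
  brass: M = 12.0 MN·m/kg
  nylon: M = 2.09 MN·m/kg
  polycarbonate: M = 2.07 MN·m/kg
The maximum is for commercially pure titanium.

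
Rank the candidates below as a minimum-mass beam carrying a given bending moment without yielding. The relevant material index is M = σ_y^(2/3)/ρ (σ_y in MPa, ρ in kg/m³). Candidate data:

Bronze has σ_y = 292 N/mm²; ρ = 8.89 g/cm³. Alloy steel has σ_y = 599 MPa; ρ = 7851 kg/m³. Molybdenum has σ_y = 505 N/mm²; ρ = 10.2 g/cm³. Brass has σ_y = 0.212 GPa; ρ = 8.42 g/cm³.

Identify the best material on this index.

alloy steel

Putting every candidate on a common basis:
  bronze: σ_y = 292.0 MPa, ρ = 8890 kg/m³
  alloy steel: σ_y = 599.0 MPa, ρ = 7851 kg/m³
  molybdenum: σ_y = 505.0 MPa, ρ = 10200 kg/m³
  brass: σ_y = 212.0 MPa, ρ = 8420 kg/m³
  alloy steel: M = 9.05×10⁻³
  molybdenum: M = 6.22×10⁻³
  bronze: M = 4.95×10⁻³
  brass: M = 4.22×10⁻³
Highest index: alloy steel.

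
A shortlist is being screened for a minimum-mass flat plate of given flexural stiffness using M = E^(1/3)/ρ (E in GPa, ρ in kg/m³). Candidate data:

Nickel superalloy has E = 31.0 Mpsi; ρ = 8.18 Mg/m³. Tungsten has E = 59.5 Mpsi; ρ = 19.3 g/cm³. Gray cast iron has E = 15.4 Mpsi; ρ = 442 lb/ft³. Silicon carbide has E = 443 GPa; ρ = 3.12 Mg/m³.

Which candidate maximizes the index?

silicon carbide

In SI units:
  nickel superalloy: E = 213.7 GPa, ρ = 8180 kg/m³
  tungsten: E = 410.2 GPa, ρ = 19300 kg/m³
  gray cast iron: E = 106.2 GPa, ρ = 7080 kg/m³
  silicon carbide: E = 443.0 GPa, ρ = 3120 kg/m³
  silicon carbide: M = 2.44×10⁻³
  nickel superalloy: M = 0.731×10⁻³
  gray cast iron: M = 0.669×10⁻³
  tungsten: M = 0.385×10⁻³
Silicon carbide has the largest M.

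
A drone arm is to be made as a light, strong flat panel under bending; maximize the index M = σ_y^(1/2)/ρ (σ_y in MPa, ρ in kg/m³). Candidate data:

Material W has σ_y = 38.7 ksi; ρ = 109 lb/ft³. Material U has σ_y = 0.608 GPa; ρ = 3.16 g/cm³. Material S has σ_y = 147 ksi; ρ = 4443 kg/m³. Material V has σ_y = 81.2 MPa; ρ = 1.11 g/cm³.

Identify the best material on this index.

In SI units:
  material W: σ_y = 266.8 MPa, ρ = 1746 kg/m³
  material U: σ_y = 608.0 MPa, ρ = 3160 kg/m³
  material S: σ_y = 1014 MPa, ρ = 4443 kg/m³
  material V: σ_y = 81.20 MPa, ρ = 1110 kg/m³
  material W: M = 9.36×10⁻³
  material V: M = 8.12×10⁻³
  material U: M = 7.80×10⁻³
  material S: M = 7.17×10⁻³
The maximum is for material W.

material W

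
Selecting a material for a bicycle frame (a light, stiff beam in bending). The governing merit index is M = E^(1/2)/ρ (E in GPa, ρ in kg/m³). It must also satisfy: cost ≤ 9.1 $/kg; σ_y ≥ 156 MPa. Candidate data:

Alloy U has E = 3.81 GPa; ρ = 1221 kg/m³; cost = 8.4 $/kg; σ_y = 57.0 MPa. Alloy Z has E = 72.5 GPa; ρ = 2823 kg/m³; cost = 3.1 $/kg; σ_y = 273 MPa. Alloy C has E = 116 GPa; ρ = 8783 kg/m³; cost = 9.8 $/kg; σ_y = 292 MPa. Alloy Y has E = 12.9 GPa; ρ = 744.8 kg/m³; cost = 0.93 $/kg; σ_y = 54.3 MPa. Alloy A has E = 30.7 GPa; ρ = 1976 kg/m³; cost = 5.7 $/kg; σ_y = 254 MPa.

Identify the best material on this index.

alloy Z

Screen on constraints: cost ≤ 9.1 $/kg; σ_y ≥ 156 MPa. Survivors: alloy Z, alloy A.
Per-candidate index values:
  alloy Z: M = 3.02×10⁻³
  alloy A: M = 2.80×10⁻³
Alloy Z ranks first.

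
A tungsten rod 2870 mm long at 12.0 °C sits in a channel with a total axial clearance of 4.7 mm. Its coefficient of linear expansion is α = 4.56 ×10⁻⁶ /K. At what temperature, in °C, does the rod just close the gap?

371 °C

α·L₀·ΔT = 4.7 mm ⇒ ΔT = 4.7 / (4.56×10⁻⁶ × 2870.0) = 359.1 K.
T = 12.0 + 359.1 = 371.1 °C.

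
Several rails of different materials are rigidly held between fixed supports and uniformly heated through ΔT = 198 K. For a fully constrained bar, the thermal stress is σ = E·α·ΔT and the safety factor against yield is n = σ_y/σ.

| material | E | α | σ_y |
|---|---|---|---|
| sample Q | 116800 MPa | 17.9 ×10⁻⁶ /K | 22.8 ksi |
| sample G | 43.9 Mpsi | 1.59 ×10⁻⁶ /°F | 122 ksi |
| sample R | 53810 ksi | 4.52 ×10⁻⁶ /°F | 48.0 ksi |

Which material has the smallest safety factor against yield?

In consistent units (E in GPa, α in ×10⁻⁶/K, σ_y in MPa):
  sample Q: E = 116.8, α = 17.9, σ_y = 157.2 → σ = 414 MPa, n = 0.380
  sample G: E = 302.7, α = 2.86, σ_y = 841.2 → σ = 172 MPa, n = 4.90
  sample R: E = 371.0, α = 8.14, σ_y = 330.9 → σ = 598 MPa, n = 0.554
Smallest n: sample Q with n = 0.380.

sample Q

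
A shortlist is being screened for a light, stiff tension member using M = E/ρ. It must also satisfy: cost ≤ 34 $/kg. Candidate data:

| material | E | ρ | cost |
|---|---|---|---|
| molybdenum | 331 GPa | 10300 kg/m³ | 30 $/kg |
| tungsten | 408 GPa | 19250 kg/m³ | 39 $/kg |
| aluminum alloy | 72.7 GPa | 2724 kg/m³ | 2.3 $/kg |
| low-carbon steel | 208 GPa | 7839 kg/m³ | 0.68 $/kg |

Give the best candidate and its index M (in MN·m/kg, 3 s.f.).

Screen on constraints: cost ≤ 34 $/kg. Survivors: molybdenum, aluminum alloy, low-carbon steel.
Evaluate M for each candidate:
  molybdenum: M = 32.1 MN·m/kg
  aluminum alloy: M = 26.7 MN·m/kg
  low-carbon steel: M = 26.5 MN·m/kg
The maximum is for molybdenum.

molybdenum, M = 32.1 MN·m/kg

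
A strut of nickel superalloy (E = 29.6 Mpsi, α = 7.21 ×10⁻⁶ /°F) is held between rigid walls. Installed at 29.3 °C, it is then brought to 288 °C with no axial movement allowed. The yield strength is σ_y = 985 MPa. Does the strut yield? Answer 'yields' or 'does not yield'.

E = 29.6 Mpsi = 204.1 GPa.
α = 7.21×10⁻⁶/°F × 9/5 = 13.0×10⁻⁶/K.
ΔT = 258.7 K. Constrained thermal stress σ = E·α·ΔT = 204.1×10³ MPa × 13.0×10⁻⁶ × 258.7 = 685 MPa (compressive).
Compare to σ_y = 985 MPa: σ < σ_y, so it does not yield.

does not yield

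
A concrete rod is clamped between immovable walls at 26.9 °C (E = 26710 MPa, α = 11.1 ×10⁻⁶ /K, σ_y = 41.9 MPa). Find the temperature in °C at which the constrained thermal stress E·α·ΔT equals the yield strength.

168 °C

E = 26710 MPa = 26.71 GPa.
E·α·ΔT = 41.90 MPa ⇒ ΔT = 41.90 / (26.71×10³ × 11.1×10⁻⁶) = 141.3 K.
T = 26.9 + 141.3 = 168.2 °C.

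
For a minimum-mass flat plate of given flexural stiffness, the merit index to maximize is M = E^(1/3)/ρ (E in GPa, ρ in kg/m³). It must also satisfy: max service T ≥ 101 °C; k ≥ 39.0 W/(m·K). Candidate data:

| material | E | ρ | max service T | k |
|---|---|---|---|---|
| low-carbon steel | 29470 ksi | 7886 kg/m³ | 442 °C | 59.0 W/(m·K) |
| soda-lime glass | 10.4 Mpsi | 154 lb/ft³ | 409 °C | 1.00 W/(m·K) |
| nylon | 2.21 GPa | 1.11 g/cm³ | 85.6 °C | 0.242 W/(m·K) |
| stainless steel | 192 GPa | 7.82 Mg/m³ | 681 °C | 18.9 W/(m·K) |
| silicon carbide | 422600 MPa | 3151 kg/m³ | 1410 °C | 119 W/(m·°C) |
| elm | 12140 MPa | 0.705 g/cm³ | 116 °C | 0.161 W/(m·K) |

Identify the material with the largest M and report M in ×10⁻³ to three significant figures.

Screen on constraints: max service T ≥ 101 °C; k ≥ 39.0 W/(m·K). Survivors: low-carbon steel, silicon carbide.
Putting every candidate on a common basis:
  low-carbon steel: E = 203.2 GPa, ρ = 7886 kg/m³
  silicon carbide: E = 422.6 GPa, ρ = 3151 kg/m³
  silicon carbide: M = 2.38×10⁻³
  low-carbon steel: M = 0.745×10⁻³
Highest index: silicon carbide.

silicon carbide, M = 2.38×10⁻³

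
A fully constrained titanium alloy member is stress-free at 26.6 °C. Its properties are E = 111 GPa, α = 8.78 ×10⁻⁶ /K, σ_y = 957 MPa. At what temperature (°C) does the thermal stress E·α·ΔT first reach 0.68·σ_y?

E·α·ΔT = 650.8 MPa ⇒ ΔT = 650.8 / (111.0×10³ × 8.78×10⁻⁶) = 667.7 K.
T = 26.6 + 667.7 = 694.3 °C.

694 °C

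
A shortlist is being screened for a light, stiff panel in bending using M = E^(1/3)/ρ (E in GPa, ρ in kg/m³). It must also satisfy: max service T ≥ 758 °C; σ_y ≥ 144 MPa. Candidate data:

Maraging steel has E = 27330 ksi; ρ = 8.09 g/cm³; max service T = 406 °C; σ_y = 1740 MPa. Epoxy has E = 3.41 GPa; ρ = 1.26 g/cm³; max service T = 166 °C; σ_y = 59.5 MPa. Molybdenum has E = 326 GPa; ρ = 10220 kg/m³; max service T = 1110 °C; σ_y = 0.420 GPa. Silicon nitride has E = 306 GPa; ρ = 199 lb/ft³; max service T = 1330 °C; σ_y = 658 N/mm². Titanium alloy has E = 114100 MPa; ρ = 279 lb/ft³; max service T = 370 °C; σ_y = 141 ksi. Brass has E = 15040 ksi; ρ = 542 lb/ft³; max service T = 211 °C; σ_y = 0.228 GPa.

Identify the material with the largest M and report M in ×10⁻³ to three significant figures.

Screen on constraints: max service T ≥ 758 °C; σ_y ≥ 144 MPa. Survivors: molybdenum, silicon nitride.
Convert each candidate to consistent units, then evaluate M:
  molybdenum: E = 326.0 GPa, ρ = 10220 kg/m³
  silicon nitride: E = 306.0 GPa, ρ = 3188 kg/m³
  silicon nitride: M = 2.11×10⁻³
  molybdenum: M = 0.673×10⁻³
The maximum is for silicon nitride.

silicon nitride, M = 2.11×10⁻³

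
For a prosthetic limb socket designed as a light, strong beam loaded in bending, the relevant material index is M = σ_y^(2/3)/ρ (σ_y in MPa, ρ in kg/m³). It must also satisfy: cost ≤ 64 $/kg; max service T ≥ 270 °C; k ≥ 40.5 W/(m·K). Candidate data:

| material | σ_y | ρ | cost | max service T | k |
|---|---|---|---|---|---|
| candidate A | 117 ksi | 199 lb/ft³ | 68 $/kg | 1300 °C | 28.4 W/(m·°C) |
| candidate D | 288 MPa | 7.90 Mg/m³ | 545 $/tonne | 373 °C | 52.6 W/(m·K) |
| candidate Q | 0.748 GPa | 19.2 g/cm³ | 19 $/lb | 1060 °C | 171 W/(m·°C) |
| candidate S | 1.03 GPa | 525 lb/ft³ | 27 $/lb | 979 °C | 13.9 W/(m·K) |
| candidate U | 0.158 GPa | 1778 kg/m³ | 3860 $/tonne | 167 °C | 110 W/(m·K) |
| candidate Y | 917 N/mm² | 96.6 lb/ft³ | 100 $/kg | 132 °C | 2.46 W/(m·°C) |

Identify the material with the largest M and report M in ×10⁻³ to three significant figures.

Screen on constraints: cost ≤ 64 $/kg; max service T ≥ 270 °C; k ≥ 40.5 W/(m·K). Survivors: candidate D, candidate Q.
Normalizing units and computing the index:
  candidate D: σ_y = 288.0 MPa, ρ = 7900 kg/m³
  candidate Q: σ_y = 748.0 MPa, ρ = 19200 kg/m³
  candidate D: M = 5.52×10⁻³
  candidate Q: M = 4.29×10⁻³
Candidate D has the largest M.

candidate D, M = 5.52×10⁻³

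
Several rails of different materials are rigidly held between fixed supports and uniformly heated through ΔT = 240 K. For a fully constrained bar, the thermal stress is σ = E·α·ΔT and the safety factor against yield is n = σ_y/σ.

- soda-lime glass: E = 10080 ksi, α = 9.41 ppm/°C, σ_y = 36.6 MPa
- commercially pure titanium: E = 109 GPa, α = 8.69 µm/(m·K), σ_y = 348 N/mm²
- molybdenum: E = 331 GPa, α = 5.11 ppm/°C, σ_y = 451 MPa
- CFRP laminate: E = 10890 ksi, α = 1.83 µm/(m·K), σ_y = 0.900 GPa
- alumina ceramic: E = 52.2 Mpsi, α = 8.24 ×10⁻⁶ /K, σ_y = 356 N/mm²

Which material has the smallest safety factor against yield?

soda-lime glass

Per material, after unit conversion:
  soda-lime glass: E = 69.50, α = 9.41, σ_y = 36.60 → σ = 157 MPa, n = 0.233
  commercially pure titanium: E = 109.0, α = 8.69, σ_y = 348.0 → σ = 227 MPa, n = 1.53
  molybdenum: E = 331.0, α = 5.11, σ_y = 451.0 → σ = 406 MPa, n = 1.11
  CFRP laminate: E = 75.08, α = 1.83, σ_y = 900.0 → σ = 33.0 MPa, n = 27.3
  alumina ceramic: E = 359.9, α = 8.24, σ_y = 356.0 → σ = 712 MPa, n = 0.500
Smallest n: soda-lime glass with n = 0.233.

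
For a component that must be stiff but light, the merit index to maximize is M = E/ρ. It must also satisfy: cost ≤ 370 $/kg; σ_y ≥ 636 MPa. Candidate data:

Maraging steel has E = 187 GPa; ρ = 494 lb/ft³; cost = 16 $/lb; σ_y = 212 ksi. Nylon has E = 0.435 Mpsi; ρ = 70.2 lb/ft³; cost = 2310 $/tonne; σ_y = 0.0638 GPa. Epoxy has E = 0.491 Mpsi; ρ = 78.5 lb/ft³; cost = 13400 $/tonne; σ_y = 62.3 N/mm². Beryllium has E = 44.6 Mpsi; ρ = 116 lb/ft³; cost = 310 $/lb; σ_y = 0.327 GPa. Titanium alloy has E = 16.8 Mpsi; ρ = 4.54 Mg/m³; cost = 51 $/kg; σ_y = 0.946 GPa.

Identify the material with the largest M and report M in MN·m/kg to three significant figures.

Screen on constraints: cost ≤ 370 $/kg; σ_y ≥ 636 MPa. Survivors: maraging steel, titanium alloy.
After converting to SI:
  maraging steel: E = 187.0 GPa, ρ = 7913 kg/m³
  titanium alloy: E = 115.8 GPa, ρ = 4540 kg/m³
  titanium alloy: M = 25.5 MN·m/kg
  maraging steel: M = 23.6 MN·m/kg
Highest index: titanium alloy.

titanium alloy, M = 25.5 MN·m/kg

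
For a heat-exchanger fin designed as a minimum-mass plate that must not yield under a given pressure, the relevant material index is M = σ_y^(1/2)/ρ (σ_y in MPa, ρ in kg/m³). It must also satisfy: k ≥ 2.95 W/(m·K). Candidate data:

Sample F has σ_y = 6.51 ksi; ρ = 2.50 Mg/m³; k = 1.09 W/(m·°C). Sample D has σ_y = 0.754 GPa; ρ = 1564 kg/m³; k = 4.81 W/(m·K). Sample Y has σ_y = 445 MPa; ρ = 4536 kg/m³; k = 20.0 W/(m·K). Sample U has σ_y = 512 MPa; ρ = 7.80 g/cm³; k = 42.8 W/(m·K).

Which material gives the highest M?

Screen on constraints: k ≥ 2.95 W/(m·K). Survivors: sample D, sample Y, sample U.
Convert each candidate to consistent units, then evaluate M:
  sample D: σ_y = 754.0 MPa, ρ = 1564 kg/m³
  sample Y: σ_y = 445.0 MPa, ρ = 4536 kg/m³
  sample U: σ_y = 512.0 MPa, ρ = 7800 kg/m³
  sample D: M = 17.6×10⁻³
  sample Y: M = 4.65×10⁻³
  sample U: M = 2.90×10⁻³
Sample D has the largest M.

sample D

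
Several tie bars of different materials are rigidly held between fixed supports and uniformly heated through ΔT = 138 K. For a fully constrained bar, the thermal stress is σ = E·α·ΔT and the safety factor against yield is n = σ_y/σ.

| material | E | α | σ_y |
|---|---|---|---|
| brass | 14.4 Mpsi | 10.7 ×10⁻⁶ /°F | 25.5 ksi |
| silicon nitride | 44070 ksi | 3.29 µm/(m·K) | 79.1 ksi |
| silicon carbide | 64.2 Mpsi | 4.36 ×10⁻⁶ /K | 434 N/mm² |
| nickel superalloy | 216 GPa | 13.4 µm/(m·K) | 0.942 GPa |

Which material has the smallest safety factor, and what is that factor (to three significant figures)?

In consistent units (E in GPa, α in ×10⁻⁶/K, σ_y in MPa):
  brass: E = 99.28, α = 19.3, σ_y = 175.8 → σ = 264 MPa, n = 0.666
  silicon nitride: E = 303.9, α = 3.29, σ_y = 545.4 → σ = 138 MPa, n = 3.95
  silicon carbide: E = 442.6, α = 4.36, σ_y = 434.0 → σ = 266 MPa, n = 1.63
  nickel superalloy: E = 216.0, α = 13.4, σ_y = 942.0 → σ = 399 MPa, n = 2.36
Smallest n: brass with n = 0.666.

brass, n = 0.666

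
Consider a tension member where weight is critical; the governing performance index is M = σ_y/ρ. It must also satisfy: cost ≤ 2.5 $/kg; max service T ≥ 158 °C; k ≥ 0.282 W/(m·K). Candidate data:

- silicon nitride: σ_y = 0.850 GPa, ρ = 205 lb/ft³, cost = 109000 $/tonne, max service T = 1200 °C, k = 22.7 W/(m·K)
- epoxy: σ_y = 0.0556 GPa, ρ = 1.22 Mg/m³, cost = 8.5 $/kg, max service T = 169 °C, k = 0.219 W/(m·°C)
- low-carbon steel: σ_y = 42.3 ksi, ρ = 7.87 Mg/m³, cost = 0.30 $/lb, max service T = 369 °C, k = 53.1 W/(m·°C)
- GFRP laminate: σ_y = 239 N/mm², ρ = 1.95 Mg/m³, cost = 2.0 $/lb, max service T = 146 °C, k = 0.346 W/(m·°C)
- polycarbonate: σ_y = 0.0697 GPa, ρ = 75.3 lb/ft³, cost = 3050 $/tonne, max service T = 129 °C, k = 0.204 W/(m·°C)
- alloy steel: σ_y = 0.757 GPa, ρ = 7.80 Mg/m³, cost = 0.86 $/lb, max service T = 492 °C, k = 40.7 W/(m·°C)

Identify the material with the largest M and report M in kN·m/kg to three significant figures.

alloy steel, M = 97.1 kN·m/kg

Screen on constraints: cost ≤ 2.5 $/kg; max service T ≥ 158 °C; k ≥ 0.282 W/(m·K). Survivors: low-carbon steel, alloy steel.
In SI units:
  low-carbon steel: σ_y = 291.6 MPa, ρ = 7870 kg/m³
  alloy steel: σ_y = 757.0 MPa, ρ = 7800 kg/m³
  alloy steel: M = 97.1 kN·m/kg
  low-carbon steel: M = 37.1 kN·m/kg
Highest index: alloy steel.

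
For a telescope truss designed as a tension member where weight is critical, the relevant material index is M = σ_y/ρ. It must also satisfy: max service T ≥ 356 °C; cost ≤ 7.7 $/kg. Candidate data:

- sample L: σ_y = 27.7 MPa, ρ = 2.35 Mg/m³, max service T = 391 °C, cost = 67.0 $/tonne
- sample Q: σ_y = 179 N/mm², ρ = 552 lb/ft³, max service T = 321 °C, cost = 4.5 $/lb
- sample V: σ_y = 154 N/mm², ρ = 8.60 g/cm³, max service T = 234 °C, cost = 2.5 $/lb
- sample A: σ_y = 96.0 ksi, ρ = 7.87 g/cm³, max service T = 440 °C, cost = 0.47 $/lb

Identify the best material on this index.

Screen on constraints: max service T ≥ 356 °C; cost ≤ 7.7 $/kg. Survivors: sample L, sample A.
After converting to SI:
  sample L: σ_y = 27.70 MPa, ρ = 2350 kg/m³
  sample A: σ_y = 661.9 MPa, ρ = 7870 kg/m³
  sample A: M = 84.1 kN·m/kg
  sample L: M = 11.8 kN·m/kg
Sample A ranks first.

sample A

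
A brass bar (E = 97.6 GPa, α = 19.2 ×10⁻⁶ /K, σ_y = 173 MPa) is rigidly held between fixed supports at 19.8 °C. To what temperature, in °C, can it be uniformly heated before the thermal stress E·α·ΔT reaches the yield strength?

112 °C

E·α·ΔT = 173.0 MPa ⇒ ΔT = 173.0 / (97.60×10³ × 19.2×10⁻⁶) = 92.32 K.
T = 19.8 + 92.32 = 112.1 °C.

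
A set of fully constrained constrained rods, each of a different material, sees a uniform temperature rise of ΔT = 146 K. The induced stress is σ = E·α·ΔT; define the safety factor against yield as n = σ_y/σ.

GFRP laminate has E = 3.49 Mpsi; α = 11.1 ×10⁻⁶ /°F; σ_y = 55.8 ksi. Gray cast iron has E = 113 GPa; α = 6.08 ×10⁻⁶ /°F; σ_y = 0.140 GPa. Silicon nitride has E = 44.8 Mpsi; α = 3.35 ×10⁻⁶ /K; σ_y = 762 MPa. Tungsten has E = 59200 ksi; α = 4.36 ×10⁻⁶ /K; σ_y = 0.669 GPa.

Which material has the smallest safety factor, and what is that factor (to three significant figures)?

Converting E to GPa, α to ×10⁻⁶/K, σ_y to MPa, then σ and n for each:
  GFRP laminate: E = 24.06, α = 20.0, σ_y = 384.7 → σ = 70.2 MPa, n = 5.48
  gray cast iron: E = 113.0, α = 10.9, σ_y = 140.0 → σ = 181 MPa, n = 0.775
  silicon nitride: E = 308.9, α = 3.35, σ_y = 762.0 → σ = 151 MPa, n = 5.04
  tungsten: E = 408.2, α = 4.36, σ_y = 669.0 → σ = 260 MPa, n = 2.57
The minimum is gray cast iron at n = 0.775.

gray cast iron, n = 0.775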